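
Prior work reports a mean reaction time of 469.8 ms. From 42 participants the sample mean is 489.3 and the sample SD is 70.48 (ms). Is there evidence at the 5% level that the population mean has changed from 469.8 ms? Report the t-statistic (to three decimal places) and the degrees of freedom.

H0: μ = 469.8; H1: μ ≠ 469.8 (one-sample t-test, two-sided).
t = (x̄ − μ₀)/(s/√n) = (489.3 − 469.8)/(70.48/√42) = 1.793
df = n − 1 = 41
Two-sided p-value ≈ 0.080
Since p ≈ 0.080 > α = 0.05, fail to reject H0; the evidence is not statistically significant.

t = 1.793, df = 41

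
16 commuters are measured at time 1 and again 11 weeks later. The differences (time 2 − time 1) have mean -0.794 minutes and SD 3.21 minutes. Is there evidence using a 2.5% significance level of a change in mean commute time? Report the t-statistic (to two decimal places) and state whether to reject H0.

t = -0.99; fail to reject H0

H0: μ_d = 0; H1: μ_d ≠ 0 (paired t-test on the differences, two-sided).
t = d̄/(s_d/√n) = -0.794/(3.21/√16) = -0.99
df = n − 1 = 15
Two-sided p-value ≈ 0.338
Since p ≈ 0.338 > α = 0.025, fail to reject H0; the evidence is not statistically significant.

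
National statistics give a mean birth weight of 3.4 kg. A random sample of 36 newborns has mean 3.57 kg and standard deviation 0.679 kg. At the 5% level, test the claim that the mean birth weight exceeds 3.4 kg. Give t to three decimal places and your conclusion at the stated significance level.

H0: μ = 3.4; H1: μ > 3.4 (one-sample t-test, right-tailed).
t = (x̄ − μ₀)/(s/√n) = (3.57 − 3.4)/(0.679/√36) = 1.502
df = n − 1 = 35
p-value = P(T ≥ 1.502) ≈ 0.0710
Since p ≈ 0.0710 > α = 0.05, fail to reject H0; the data do not provide sufficient evidence against H0.

t = 1.502; fail to reject H0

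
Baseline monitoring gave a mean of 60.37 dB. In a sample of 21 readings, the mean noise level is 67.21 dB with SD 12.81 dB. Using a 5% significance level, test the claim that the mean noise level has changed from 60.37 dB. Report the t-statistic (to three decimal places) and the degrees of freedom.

H0: μ = 60.37; H1: μ ≠ 60.37 (one-sample t-test, two-sided).
t = (x̄ − μ₀)/(s/√n) = (67.21 − 60.37)/(12.81/√21) = 2.447
df = n − 1 = 20
Two-sided p-value ≈ 0.024
Since p ≈ 0.024 < α = 0.05, reject H0; the data support H1.

t = 2.447, df = 20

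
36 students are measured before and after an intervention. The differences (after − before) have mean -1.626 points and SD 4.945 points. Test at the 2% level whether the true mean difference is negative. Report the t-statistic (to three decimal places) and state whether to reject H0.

t = -1.973; fail to reject H0

H0: μ_d = 0; H1: μ_d < 0 (paired t-test on the differences, left-tailed).
t = d̄/(s_d/√n) = -1.626/(4.945/√36) = -1.973
df = n − 1 = 35
p-value = P(T ≤ -1.973) ≈ 0.028
Since p ≈ 0.028 > α = 0.02, fail to reject H0; the evidence is not statistically significant.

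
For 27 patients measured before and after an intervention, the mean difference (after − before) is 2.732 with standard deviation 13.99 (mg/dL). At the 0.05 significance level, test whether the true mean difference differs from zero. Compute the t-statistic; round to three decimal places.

H0: μ_d = 0; H1: μ_d ≠ 0 (paired t-test on the differences, two-sided).
t = d̄/(s_d/√n) = 2.732/(13.99/√27) = 1.015
df = n − 1 = 26
Two-sided p-value ≈ 0.320
Since p ≈ 0.320 > α = 0.05, fail to reject H0; the data do not provide sufficient evidence against H0.

1.015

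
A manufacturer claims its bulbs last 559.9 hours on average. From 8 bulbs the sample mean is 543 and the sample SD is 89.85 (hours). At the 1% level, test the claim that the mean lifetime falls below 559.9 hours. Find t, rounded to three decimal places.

-0.532

H0: μ = 559.9; H1: μ < 559.9 (one-sample t-test, left-tailed).
t = (x̄ − μ₀)/(s/√n) = (543 − 559.9)/(89.85/√8) = -0.532
df = n − 1 = 7
p-value = P(T ≤ -0.532) ≈ 0.3056
Since p ≈ 0.3056 > α = 0.01, fail to reject H0; the data do not provide sufficient evidence against H0.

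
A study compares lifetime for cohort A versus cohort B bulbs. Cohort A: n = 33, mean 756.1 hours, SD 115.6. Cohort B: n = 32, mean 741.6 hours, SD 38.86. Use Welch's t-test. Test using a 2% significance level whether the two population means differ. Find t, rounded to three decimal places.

Let group 1 = cohort A, group 2 = cohort B. H0: μ_1 = μ_2; H1: μ_1 ≠ μ_2 (Welch's two-sample t-test, two-sided).
t = (x̄_1 − x̄_2)/√(s_1²/n_1 + s_2²/n_2) = (756.1 − 741.6)/√(115.6²/33 + 38.86²/32) = 0.682
Welch–Satterthwaite df ≈ 39.34
Two-sided p-value ≈ 0.499
Since p ≈ 0.499 > α = 0.02, fail to reject H0; the evidence is not statistically significant.

0.682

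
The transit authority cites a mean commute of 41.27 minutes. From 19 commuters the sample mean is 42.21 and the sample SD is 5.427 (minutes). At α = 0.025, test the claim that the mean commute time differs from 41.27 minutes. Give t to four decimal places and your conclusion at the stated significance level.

t = 0.7550; fail to reject H0

H0: μ = 41.27; H1: μ ≠ 41.27 (one-sample t-test, two-sided).
t = (x̄ − μ₀)/(s/√n) = (42.21 − 41.27)/(5.427/√19) = 0.7550
df = n − 1 = 18
Two-sided p-value ≈ 0.460
Since p ≈ 0.460 > α = 0.025, fail to reject H0; the data do not provide sufficient evidence against H0.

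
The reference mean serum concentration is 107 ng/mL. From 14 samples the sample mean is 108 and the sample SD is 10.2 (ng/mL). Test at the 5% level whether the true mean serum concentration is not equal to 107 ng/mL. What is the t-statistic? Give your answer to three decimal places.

H0: μ = 107; H1: μ ≠ 107 (one-sample t-test, two-sided).
t = (x̄ − μ₀)/(s/√n) = (108 − 107)/(10.2/√14) = 0.367
df = n − 1 = 13
Two-sided p-value ≈ 0.720
Since p ≈ 0.720 > α = 0.05, fail to reject H0; the evidence is not statistically significant.

0.367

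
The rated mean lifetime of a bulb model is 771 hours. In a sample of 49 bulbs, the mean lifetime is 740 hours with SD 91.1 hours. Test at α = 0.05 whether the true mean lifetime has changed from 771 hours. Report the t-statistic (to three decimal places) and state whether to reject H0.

t = -2.382; reject H0

H0: μ = 771; H1: μ ≠ 771 (one-sample t-test, two-sided).
t = (x̄ − μ₀)/(s/√n) = (740 − 771)/(91.1/√49) = -2.382
df = n − 1 = 48
Two-sided p-value ≈ 0.021
Since p ≈ 0.021 < α = 0.05, reject H0; the evidence is statistically significant.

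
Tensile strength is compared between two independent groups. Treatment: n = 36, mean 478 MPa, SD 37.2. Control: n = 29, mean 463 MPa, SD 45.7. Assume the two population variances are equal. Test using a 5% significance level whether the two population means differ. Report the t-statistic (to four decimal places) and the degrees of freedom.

t = 1.4593, df = 63

Let group 1 = treatment, group 2 = control. H0: μ_1 = μ_2; H1: μ_1 ≠ μ_2 (two-sample pooled-variance t-test, two-sided).
s_p² = [(36−1)·37.2² + (29−1)·45.7²]/(36+29−2) = 1697.02
t = (478 − 463)/√[1697.02·(1/36 + 1/29)] = 1.4593
df = n₁ + n₂ − 2 = 63
Two-sided p-value ≈ 0.149
Since p ≈ 0.149 > α = 0.05, fail to reject H0; the data do not provide sufficient evidence against H0.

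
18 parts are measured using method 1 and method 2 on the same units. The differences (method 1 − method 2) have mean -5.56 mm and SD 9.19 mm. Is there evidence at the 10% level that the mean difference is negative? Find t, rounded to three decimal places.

H0: μ_d = 0; H1: μ_d < 0 (paired t-test on the differences, left-tailed).
t = d̄/(s_d/√n) = -5.56/(9.19/√18) = -2.567
df = n − 1 = 17
p-value = P(T ≤ -2.567) ≈ 0.010
Since p ≈ 0.010 < α = 0.1, reject H0; the evidence is statistically significant.

-2.567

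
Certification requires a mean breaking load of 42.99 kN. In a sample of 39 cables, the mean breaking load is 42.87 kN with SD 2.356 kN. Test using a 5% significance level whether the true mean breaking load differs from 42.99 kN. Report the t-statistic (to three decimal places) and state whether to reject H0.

H0: μ = 42.99; H1: μ ≠ 42.99 (one-sample t-test, two-sided).
t = (x̄ − μ₀)/(s/√n) = (42.87 − 42.99)/(2.356/√39) = -0.318
df = n − 1 = 38
Two-sided p-value ≈ 0.7522
Since p ≈ 0.7522 > α = 0.05, fail to reject H0; the data do not provide sufficient evidence against H0.

t = -0.318; fail to reject H0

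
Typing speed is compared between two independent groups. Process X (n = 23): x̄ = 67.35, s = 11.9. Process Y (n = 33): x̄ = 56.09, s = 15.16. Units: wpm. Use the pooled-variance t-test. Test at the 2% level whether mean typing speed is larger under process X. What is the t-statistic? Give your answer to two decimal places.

Let group 1 = process X, group 2 = process Y. H0: μ_1 = μ_2; H1: μ_1 > μ_2 (two-sample pooled-variance t-test, right-tailed).
s_p² = [(23−1)·11.9² + (33−1)·15.16²]/(23+33−2) = 193.886
t = (67.35 − 56.09)/√[193.886·(1/23 + 1/33)] = 2.98
df = n₁ + n₂ − 2 = 54
p-value = P(T ≥ 2.98) ≈ 0.002
Since p ≈ 0.002 < α = 0.02, reject H0; the data support H1.

2.98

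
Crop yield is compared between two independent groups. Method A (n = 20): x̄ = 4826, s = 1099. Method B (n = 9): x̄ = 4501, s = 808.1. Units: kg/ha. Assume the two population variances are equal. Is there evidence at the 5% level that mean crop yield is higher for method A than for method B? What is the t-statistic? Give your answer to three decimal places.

0.793

Let group 1 = method A, group 2 = method B. H0: μ_1 = μ_2; H1: μ_1 > μ_2 (two-sample pooled-variance t-test, right-tailed).
s_p² = [(20−1)·1099² + (9−1)·808.1²]/(20+9−2) = 1043420
t = (4826 − 4501)/√[1043420·(1/20 + 1/9)] = 0.793
df = n₁ + n₂ − 2 = 27
p-value = P(T ≥ 0.793) ≈ 0.217
Since p ≈ 0.217 > α = 0.05, fail to reject H0; the evidence is not statistically significant.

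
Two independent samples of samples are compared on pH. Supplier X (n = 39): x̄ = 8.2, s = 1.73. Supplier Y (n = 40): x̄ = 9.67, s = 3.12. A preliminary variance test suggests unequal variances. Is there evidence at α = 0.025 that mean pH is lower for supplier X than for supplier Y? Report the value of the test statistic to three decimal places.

-2.598

Let group 1 = supplier X, group 2 = supplier Y. H0: μ_1 = μ_2; H1: μ_1 < μ_2 (Welch's two-sample t-test, left-tailed).
t = (x̄_1 − x̄_2)/√(s_1²/n_1 + s_2²/n_2) = (8.2 − 9.67)/√(1.73²/39 + 3.12²/40) = -2.598
Welch–Satterthwaite df ≈ 61.23
p-value = P(T ≤ -2.598) ≈ 0.0059
Since p ≈ 0.0059 < α = 0.025, reject H0; the data support H1.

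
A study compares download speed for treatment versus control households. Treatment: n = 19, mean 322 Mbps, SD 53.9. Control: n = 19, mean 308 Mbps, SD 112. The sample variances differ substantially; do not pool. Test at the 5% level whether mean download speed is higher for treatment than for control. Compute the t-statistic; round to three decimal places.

Let group 1 = treatment, group 2 = control. H0: μ_1 = μ_2; H1: μ_1 > μ_2 (Welch's two-sample t-test, right-tailed).
t = (x̄_1 − x̄_2)/√(s_1²/n_1 + s_2²/n_2) = (322 − 308)/√(53.9²/19 + 112²/19) = 0.491
Welch–Satterthwaite df ≈ 25.91
p-value = P(T ≥ 0.491) ≈ 0.314
Since p ≈ 0.314 > α = 0.05, fail to reject H0; the data do not provide sufficient evidence against H0.

0.491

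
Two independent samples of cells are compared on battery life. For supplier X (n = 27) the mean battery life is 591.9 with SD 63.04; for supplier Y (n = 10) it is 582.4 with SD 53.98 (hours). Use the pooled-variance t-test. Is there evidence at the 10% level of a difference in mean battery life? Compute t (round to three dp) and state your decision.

t = 0.422; fail to reject H0

Let group 1 = supplier X, group 2 = supplier Y. H0: μ_1 = μ_2; H1: μ_1 ≠ μ_2 (two-sample pooled-variance t-test, two-sided).
s_p² = [(27−1)·63.04² + (10−1)·53.98²]/(27+10−2) = 3701.42
t = (591.9 − 582.4)/√[3701.42·(1/27 + 1/10)] = 0.422
df = n₁ + n₂ − 2 = 35
Two-sided p-value ≈ 0.676
Since p ≈ 0.676 > α = 0.1, fail to reject H0; the evidence is not statistically significant.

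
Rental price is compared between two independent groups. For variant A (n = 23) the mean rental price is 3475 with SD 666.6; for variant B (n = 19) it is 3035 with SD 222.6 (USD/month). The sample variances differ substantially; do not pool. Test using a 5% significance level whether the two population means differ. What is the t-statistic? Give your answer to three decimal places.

Let group 1 = variant A, group 2 = variant B. H0: μ_1 = μ_2; H1: μ_1 ≠ μ_2 (Welch's two-sample t-test, two-sided).
t = (x̄_1 − x̄_2)/√(s_1²/n_1 + s_2²/n_2) = (3475 − 3035)/√(666.6²/23 + 222.6²/19) = 2.971
Welch–Satterthwaite df ≈ 27.72
Two-sided p-value ≈ 0.006
Since p ≈ 0.006 < α = 0.05, reject H0; the data support H1.

2.971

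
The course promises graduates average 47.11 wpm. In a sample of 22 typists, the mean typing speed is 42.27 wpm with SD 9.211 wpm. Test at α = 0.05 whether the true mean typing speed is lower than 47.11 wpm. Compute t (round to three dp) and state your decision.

H0: μ = 47.11; H1: μ < 47.11 (one-sample t-test, left-tailed).
t = (x̄ − μ₀)/(s/√n) = (42.27 − 47.11)/(9.211/√22) = -2.465
df = n − 1 = 21
p-value = P(T ≤ -2.465) ≈ 0.011
Since p ≈ 0.011 < α = 0.05, reject H0; the data support H1.

t = -2.465; reject H0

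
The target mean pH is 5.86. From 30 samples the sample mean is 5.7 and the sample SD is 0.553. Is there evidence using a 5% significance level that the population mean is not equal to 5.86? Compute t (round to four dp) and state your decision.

H0: μ = 5.86; H1: μ ≠ 5.86 (one-sample t-test, two-sided).
t = (x̄ − μ₀)/(s/√n) = (5.7 − 5.86)/(0.553/√30) = -1.5847
df = n − 1 = 29
Two-sided p-value ≈ 0.124
Since p ≈ 0.124 > α = 0.05, fail to reject H0; the data do not provide sufficient evidence against H0.

t = -1.5847; fail to reject H0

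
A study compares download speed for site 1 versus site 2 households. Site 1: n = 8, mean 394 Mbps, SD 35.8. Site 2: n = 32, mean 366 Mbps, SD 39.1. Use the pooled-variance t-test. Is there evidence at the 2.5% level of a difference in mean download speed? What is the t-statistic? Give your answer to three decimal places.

1.839

Let group 1 = site 1, group 2 = site 2. H0: μ_1 = μ_2; H1: μ_1 ≠ μ_2 (two-sample pooled-variance t-test, two-sided).
s_p² = [(8−1)·35.8² + (32−1)·39.1²]/(8+32−2) = 1483.28
t = (394 − 366)/√[1483.28·(1/8 + 1/32)] = 1.839
df = n₁ + n₂ − 2 = 38
Two-sided p-value ≈ 0.074
Since p ≈ 0.074 > α = 0.025, fail to reject H0; the evidence is not statistically significant.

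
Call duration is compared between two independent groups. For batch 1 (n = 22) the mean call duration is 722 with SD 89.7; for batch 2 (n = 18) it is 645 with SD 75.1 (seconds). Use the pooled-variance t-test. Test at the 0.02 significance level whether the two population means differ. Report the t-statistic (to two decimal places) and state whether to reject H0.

t = 2.90; reject H0

Let group 1 = batch 1, group 2 = batch 2. H0: μ_1 = μ_2; H1: μ_1 ≠ μ_2 (two-sample pooled-variance t-test, two-sided).
s_p² = [(22−1)·89.7² + (18−1)·75.1²]/(22+18−2) = 6969.69
t = (722 − 645)/√[6969.69·(1/22 + 1/18)] = 2.90
df = n₁ + n₂ − 2 = 38
Two-sided p-value ≈ 0.0061
Since p ≈ 0.0061 < α = 0.02, reject H0; the data support H1.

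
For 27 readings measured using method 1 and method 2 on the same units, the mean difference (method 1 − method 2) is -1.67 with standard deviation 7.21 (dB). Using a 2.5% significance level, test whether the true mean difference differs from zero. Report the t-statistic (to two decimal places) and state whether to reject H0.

t = -1.20; fail to reject H0

H0: μ_d = 0; H1: μ_d ≠ 0 (paired t-test on the differences, two-sided).
t = d̄/(s_d/√n) = -1.67/(7.21/√27) = -1.20
df = n − 1 = 26
Two-sided p-value ≈ 0.2396
Since p ≈ 0.2396 > α = 0.025, fail to reject H0; the evidence is not statistically significant.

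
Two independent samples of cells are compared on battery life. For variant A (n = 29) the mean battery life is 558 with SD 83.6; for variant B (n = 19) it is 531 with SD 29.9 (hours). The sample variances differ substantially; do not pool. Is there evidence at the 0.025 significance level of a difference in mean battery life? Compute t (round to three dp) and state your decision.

t = 1.591; fail to reject H0

Let group 1 = variant A, group 2 = variant B. H0: μ_1 = μ_2; H1: μ_1 ≠ μ_2 (Welch's two-sample t-test, two-sided).
t = (x̄_1 − x̄_2)/√(s_1²/n_1 + s_2²/n_2) = (558 − 531)/√(83.6²/29 + 29.9²/19) = 1.591
Welch–Satterthwaite df ≈ 37.76
Two-sided p-value ≈ 0.1200
Since p ≈ 0.1200 > α = 0.025, fail to reject H0; the evidence is not statistically significant.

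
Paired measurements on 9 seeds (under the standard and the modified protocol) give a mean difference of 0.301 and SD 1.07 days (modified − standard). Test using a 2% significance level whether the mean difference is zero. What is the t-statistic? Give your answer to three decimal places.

H0: μ_d = 0; H1: μ_d ≠ 0 (paired t-test on the differences, two-sided).
t = d̄/(s_d/√n) = 0.301/(1.07/√9) = 0.844
df = n − 1 = 8
Two-sided p-value ≈ 0.4232
Since p ≈ 0.4232 > α = 0.02, fail to reject H0; the data do not provide sufficient evidence against H0.

0.844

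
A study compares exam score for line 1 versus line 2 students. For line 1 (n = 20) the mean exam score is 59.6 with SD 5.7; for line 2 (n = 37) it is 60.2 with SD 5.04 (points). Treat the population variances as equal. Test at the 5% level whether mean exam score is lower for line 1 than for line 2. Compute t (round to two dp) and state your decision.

t = -0.41; fail to reject H0

Let group 1 = line 1, group 2 = line 2. H0: μ_1 = μ_2; H1: μ_1 < μ_2 (two-sample pooled-variance t-test, left-tailed).
s_p² = [(20−1)·5.7² + (37−1)·5.04²]/(20+37−2) = 27.8503
t = (59.6 − 60.2)/√[27.8503·(1/20 + 1/37)] = -0.41
df = n₁ + n₂ − 2 = 55
p-value = P(T ≤ -0.41) ≈ 0.342
Since p ≈ 0.342 > α = 0.05, fail to reject H0; the evidence is not statistically significant.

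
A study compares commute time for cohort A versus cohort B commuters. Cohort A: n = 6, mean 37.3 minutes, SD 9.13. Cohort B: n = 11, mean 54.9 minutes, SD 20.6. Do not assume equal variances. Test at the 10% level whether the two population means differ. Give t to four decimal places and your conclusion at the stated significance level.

Let group 1 = cohort A, group 2 = cohort B. H0: μ_1 = μ_2; H1: μ_1 ≠ μ_2 (Welch's two-sample t-test, two-sided).
t = (x̄_1 − x̄_2)/√(s_1²/n_1 + s_2²/n_2) = (37.3 − 54.9)/√(9.13²/6 + 20.6²/11) = -2.4297
Welch–Satterthwaite df ≈ 14.69
Two-sided p-value ≈ 0.028
Since p ≈ 0.028 < α = 0.1, reject H0; the data support H1.

t = -2.4297; reject H0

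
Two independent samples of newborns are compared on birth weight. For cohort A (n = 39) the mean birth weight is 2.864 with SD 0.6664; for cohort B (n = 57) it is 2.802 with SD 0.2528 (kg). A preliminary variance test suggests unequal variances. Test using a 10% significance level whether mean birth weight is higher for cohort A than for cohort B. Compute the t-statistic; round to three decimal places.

0.554

Let group 1 = cohort A, group 2 = cohort B. H0: μ_1 = μ_2; H1: μ_1 > μ_2 (Welch's two-sample t-test, right-tailed).
t = (x̄_1 − x̄_2)/√(s_1²/n_1 + s_2²/n_2) = (2.864 − 2.802)/√(0.6664²/39 + 0.2528²/57) = 0.554
Welch–Satterthwaite df ≈ 45.55
p-value = P(T ≥ 0.554) ≈ 0.291
Since p ≈ 0.291 > α = 0.1, fail to reject H0; the evidence is not statistically significant.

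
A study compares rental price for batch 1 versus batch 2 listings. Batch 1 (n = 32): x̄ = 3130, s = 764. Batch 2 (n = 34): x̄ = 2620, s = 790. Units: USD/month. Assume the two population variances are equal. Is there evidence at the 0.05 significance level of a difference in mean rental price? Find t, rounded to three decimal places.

Let group 1 = batch 1, group 2 = batch 2. H0: μ_1 = μ_2; H1: μ_1 ≠ μ_2 (two-sample pooled-variance t-test, two-sided).
s_p² = [(32−1)·764² + (34−1)·790²]/(32+34−2) = 604529
t = (3130 − 2620)/√[604529·(1/32 + 1/34)] = 2.663
df = n₁ + n₂ − 2 = 64
Two-sided p-value ≈ 0.0098
Since p ≈ 0.0098 < α = 0.05, reject H0; the data support H1.

2.663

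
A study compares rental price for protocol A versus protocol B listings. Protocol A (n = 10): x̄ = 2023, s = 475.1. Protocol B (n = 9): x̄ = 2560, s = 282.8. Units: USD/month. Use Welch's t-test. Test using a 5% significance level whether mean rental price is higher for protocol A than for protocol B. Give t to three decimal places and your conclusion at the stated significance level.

t = -3.028; fail to reject H0

Let group 1 = protocol A, group 2 = protocol B. H0: μ_1 = μ_2; H1: μ_1 > μ_2 (Welch's two-sample t-test, right-tailed).
t = (x̄_1 − x̄_2)/√(s_1²/n_1 + s_2²/n_2) = (2023 − 2560)/√(475.1²/10 + 282.8²/9) = -3.028
Welch–Satterthwaite df ≈ 14.89
p-value = P(T ≥ -3.028) ≈ 0.9957
Since p ≈ 0.9957 > α = 0.05, fail to reject H0; the data do not provide sufficient evidence against H0.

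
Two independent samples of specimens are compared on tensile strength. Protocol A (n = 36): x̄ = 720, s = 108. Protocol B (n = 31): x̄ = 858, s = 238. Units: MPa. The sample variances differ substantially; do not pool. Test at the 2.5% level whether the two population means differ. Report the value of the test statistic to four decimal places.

-2.9753

Let group 1 = protocol A, group 2 = protocol B. H0: μ_1 = μ_2; H1: μ_1 ≠ μ_2 (Welch's two-sample t-test, two-sided).
t = (x̄_1 − x̄_2)/√(s_1²/n_1 + s_2²/n_2) = (720 − 858)/√(108²/36 + 238²/31) = -2.9753
Welch–Satterthwaite df ≈ 40.49
Two-sided p-value ≈ 0.0049
Since p ≈ 0.0049 < α = 0.025, reject H0; the data support H1.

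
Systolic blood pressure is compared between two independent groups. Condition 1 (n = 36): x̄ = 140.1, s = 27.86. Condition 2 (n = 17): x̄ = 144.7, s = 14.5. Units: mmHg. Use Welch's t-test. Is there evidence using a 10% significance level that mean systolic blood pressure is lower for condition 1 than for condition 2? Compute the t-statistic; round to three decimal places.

Let group 1 = condition 1, group 2 = condition 2. H0: μ_1 = μ_2; H1: μ_1 < μ_2 (Welch's two-sample t-test, left-tailed).
t = (x̄_1 − x̄_2)/√(s_1²/n_1 + s_2²/n_2) = (140.1 − 144.7)/√(27.86²/36 + 14.5²/17) = -0.790
Welch–Satterthwaite df ≈ 50.40
p-value = P(T ≤ -0.790) ≈ 0.217
Since p ≈ 0.217 > α = 0.1, fail to reject H0; the evidence is not statistically significant.

-0.790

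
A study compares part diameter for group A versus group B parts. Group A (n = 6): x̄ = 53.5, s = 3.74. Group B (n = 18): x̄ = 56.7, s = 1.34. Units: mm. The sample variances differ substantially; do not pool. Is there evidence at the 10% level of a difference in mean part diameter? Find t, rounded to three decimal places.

-2.052

Let group 1 = group A, group 2 = group B. H0: μ_1 = μ_2; H1: μ_1 ≠ μ_2 (Welch's two-sample t-test, two-sided).
t = (x̄_1 − x̄_2)/√(s_1²/n_1 + s_2²/n_2) = (53.5 − 56.7)/√(3.74²/6 + 1.34²/18) = -2.052
Welch–Satterthwaite df ≈ 5.43
Two-sided p-value ≈ 0.0909
Since p ≈ 0.0909 < α = 0.1, reject H0; the data support H1.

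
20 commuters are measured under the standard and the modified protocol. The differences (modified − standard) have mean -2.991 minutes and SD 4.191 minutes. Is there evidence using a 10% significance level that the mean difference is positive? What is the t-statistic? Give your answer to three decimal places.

H0: μ_d = 0; H1: μ_d > 0 (paired t-test on the differences, right-tailed).
t = d̄/(s_d/√n) = -2.991/(4.191/√20) = -3.192
df = n − 1 = 19
p-value = P(T ≥ -3.192) ≈ 0.9976
Since p ≈ 0.9976 > α = 0.1, fail to reject H0; the evidence is not statistically significant.

-3.192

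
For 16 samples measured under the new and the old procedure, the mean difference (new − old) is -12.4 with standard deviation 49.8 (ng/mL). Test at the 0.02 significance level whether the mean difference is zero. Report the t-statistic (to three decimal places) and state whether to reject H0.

t = -0.996; fail to reject H0

H0: μ_d = 0; H1: μ_d ≠ 0 (paired t-test on the differences, two-sided).
t = d̄/(s_d/√n) = -12.4/(49.8/√16) = -0.996
df = n − 1 = 15
Two-sided p-value ≈ 0.335
Since p ≈ 0.335 > α = 0.02, fail to reject H0; the data do not provide sufficient evidence against H0.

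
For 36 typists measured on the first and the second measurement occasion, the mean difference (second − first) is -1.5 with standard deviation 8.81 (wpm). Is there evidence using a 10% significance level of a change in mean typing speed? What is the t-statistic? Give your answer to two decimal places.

H0: μ_d = 0; H1: μ_d ≠ 0 (paired t-test on the differences, two-sided).
t = d̄/(s_d/√n) = -1.5/(8.81/√36) = -1.02
df = n − 1 = 35
Two-sided p-value ≈ 0.314
Since p ≈ 0.314 > α = 0.1, fail to reject H0; the evidence is not statistically significant.

-1.02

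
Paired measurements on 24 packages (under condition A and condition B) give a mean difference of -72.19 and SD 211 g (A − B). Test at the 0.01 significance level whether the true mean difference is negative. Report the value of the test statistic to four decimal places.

H0: μ_d = 0; H1: μ_d < 0 (paired t-test on the differences, left-tailed).
t = d̄/(s_d/√n) = -72.19/(211/√24) = -1.6761
df = n − 1 = 23
p-value = P(T ≤ -1.6761) ≈ 0.054
Since p ≈ 0.054 > α = 0.01, fail to reject H0; the data do not provide sufficient evidence against H0.

-1.6761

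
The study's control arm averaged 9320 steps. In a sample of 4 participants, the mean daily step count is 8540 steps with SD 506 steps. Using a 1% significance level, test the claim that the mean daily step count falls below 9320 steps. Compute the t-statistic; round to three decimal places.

-3.083

H0: μ = 9320; H1: μ < 9320 (one-sample t-test, left-tailed).
t = (x̄ − μ₀)/(s/√n) = (8540 − 9320)/(506/√4) = -3.083
df = n − 1 = 3
p-value = P(T ≤ -3.083) ≈ 0.027
Since p ≈ 0.027 > α = 0.01, fail to reject H0; the data do not provide sufficient evidence against H0.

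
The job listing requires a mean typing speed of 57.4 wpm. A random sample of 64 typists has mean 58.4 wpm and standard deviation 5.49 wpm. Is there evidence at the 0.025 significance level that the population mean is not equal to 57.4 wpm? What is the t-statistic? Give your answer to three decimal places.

1.457

H0: μ = 57.4; H1: μ ≠ 57.4 (one-sample t-test, two-sided).
t = (x̄ − μ₀)/(s/√n) = (58.4 − 57.4)/(5.49/√64) = 1.457
df = n − 1 = 63
Two-sided p-value ≈ 0.150
Since p ≈ 0.150 > α = 0.025, fail to reject H0; the evidence is not statistically significant.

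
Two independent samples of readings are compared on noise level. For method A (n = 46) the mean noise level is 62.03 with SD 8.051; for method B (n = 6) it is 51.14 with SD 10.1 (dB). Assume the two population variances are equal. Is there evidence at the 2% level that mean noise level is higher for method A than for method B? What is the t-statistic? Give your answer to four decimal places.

Let group 1 = method A, group 2 = method B. H0: μ_1 = μ_2; H1: μ_1 > μ_2 (two-sample pooled-variance t-test, right-tailed).
s_p² = [(46−1)·8.051² + (6−1)·10.1²]/(46+6−2) = 68.5377
t = (62.03 − 51.14)/√[68.5377·(1/46 + 1/6)] = 3.0305
df = n₁ + n₂ − 2 = 50
p-value = P(T ≥ 3.0305) ≈ 0.0019
Since p ≈ 0.0019 < α = 0.02, reject H0; the data support H1.

3.0305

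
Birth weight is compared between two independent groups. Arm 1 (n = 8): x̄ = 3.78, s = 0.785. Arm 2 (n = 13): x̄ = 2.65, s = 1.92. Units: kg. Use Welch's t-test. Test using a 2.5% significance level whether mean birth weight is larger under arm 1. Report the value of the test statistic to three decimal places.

Let group 1 = arm 1, group 2 = arm 2. H0: μ_1 = μ_2; H1: μ_1 > μ_2 (Welch's two-sample t-test, right-tailed).
t = (x̄_1 − x̄_2)/√(s_1²/n_1 + s_2²/n_2) = (3.78 − 2.65)/√(0.785²/8 + 1.92²/13) = 1.882
Welch–Satterthwaite df ≈ 17.23
p-value = P(T ≥ 1.882) ≈ 0.0384
Since p ≈ 0.0384 > α = 0.025, fail to reject H0; the data do not provide sufficient evidence against H0.

1.882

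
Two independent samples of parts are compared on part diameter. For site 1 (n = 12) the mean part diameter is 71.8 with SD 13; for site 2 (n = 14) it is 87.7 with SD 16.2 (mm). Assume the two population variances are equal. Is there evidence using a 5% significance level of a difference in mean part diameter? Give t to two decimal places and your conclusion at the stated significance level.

Let group 1 = site 1, group 2 = site 2. H0: μ_1 = μ_2; H1: μ_1 ≠ μ_2 (two-sample pooled-variance t-test, two-sided).
s_p² = [(12−1)·13² + (14−1)·16.2²]/(12+14−2) = 219.613
t = (71.8 − 87.7)/√[219.613·(1/12 + 1/14)] = -2.73
df = n₁ + n₂ − 2 = 24
Two-sided p-value ≈ 0.0117
Since p ≈ 0.0117 < α = 0.05, reject H0; the data support H1.

t = -2.73; reject H0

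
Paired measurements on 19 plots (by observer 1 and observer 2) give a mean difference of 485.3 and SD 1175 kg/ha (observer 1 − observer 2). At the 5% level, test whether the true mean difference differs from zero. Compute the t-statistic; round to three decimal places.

1.800

H0: μ_d = 0; H1: μ_d ≠ 0 (paired t-test on the differences, two-sided).
t = d̄/(s_d/√n) = 485.3/(1175/√19) = 1.800
df = n − 1 = 18
Two-sided p-value ≈ 0.0886
Since p ≈ 0.0886 > α = 0.05, fail to reject H0; the data do not provide sufficient evidence against H0.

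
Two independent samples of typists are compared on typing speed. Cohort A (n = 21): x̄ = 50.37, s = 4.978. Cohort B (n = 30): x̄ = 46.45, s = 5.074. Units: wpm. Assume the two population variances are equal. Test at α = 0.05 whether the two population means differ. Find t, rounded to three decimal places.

2.736

Let group 1 = cohort A, group 2 = cohort B. H0: μ_1 = μ_2; H1: μ_1 ≠ μ_2 (two-sample pooled-variance t-test, two-sided).
s_p² = [(21−1)·4.978² + (30−1)·5.074²]/(21+30−2) = 25.3516
t = (50.37 − 46.45)/√[25.3516·(1/21 + 1/30)] = 2.736
df = n₁ + n₂ − 2 = 49
Two-sided p-value ≈ 0.009
Since p ≈ 0.009 < α = 0.05, reject H0; the evidence is statistically significant.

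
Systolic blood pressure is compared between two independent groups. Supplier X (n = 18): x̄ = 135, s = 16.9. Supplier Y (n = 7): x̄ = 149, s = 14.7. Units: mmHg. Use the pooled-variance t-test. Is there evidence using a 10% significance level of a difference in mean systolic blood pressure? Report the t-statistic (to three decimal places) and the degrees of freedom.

Let group 1 = supplier X, group 2 = supplier Y. H0: μ_1 = μ_2; H1: μ_1 ≠ μ_2 (two-sample pooled-variance t-test, two-sided).
s_p² = [(18−1)·16.9² + (7−1)·14.7²]/(18+7−2) = 267.474
t = (135 − 149)/√[267.474·(1/18 + 1/7)] = -1.922
df = n₁ + n₂ − 2 = 23
Two-sided p-value ≈ 0.067
Since p ≈ 0.067 < α = 0.1, reject H0; the evidence is statistically significant.

t = -1.922, df = 23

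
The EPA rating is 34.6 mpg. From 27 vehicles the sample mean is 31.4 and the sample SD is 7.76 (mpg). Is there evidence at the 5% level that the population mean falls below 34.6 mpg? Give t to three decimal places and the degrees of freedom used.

t = -2.143, df = 26

H0: μ = 34.6; H1: μ < 34.6 (one-sample t-test, left-tailed).
t = (x̄ − μ₀)/(s/√n) = (31.4 − 34.6)/(7.76/√27) = -2.143
df = n − 1 = 26
p-value = P(T ≤ -2.143) ≈ 0.0208
Since p ≈ 0.0208 < α = 0.05, reject H0; the data support H1.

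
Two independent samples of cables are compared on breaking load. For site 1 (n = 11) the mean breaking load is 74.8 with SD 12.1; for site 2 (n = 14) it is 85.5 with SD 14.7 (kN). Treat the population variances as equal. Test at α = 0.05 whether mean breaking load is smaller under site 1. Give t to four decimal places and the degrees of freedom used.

Let group 1 = site 1, group 2 = site 2. H0: μ_1 = μ_2; H1: μ_1 < μ_2 (two-sample pooled-variance t-test, left-tailed).
s_p² = [(11−1)·12.1² + (14−1)·14.7²]/(11+14−2) = 185.794
t = (74.8 − 85.5)/√[185.794·(1/11 + 1/14)] = -1.9483
df = n₁ + n₂ − 2 = 23
p-value = P(T ≤ -1.9483) ≈ 0.032
Since p ≈ 0.032 < α = 0.05, reject H0; the data support H1.

t = -1.9483, df = 23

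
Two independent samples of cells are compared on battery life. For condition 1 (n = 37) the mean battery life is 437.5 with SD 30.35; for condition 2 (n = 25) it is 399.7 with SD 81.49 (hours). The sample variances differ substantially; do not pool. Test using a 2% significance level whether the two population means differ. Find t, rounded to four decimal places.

2.2177

Let group 1 = condition 1, group 2 = condition 2. H0: μ_1 = μ_2; H1: μ_1 ≠ μ_2 (Welch's two-sample t-test, two-sided).
t = (x̄_1 − x̄_2)/√(s_1²/n_1 + s_2²/n_2) = (437.5 − 399.7)/√(30.35²/37 + 81.49²/25) = 2.2177
Welch–Satterthwaite df ≈ 28.54
Two-sided p-value ≈ 0.035
Since p ≈ 0.035 > α = 0.02, fail to reject H0; the evidence is not statistically significant.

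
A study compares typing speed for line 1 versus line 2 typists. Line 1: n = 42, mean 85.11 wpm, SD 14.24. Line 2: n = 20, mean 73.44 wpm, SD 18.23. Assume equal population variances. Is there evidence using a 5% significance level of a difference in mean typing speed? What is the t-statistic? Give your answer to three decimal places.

2.751

Let group 1 = line 1, group 2 = line 2. H0: μ_1 = μ_2; H1: μ_1 ≠ μ_2 (two-sample pooled-variance t-test, two-sided).
s_p² = [(42−1)·14.24² + (20−1)·18.23²]/(42+20−2) = 243.803
t = (85.11 − 73.44)/√[243.803·(1/42 + 1/20)] = 2.751
df = n₁ + n₂ − 2 = 60
Two-sided p-value ≈ 0.0078
Since p ≈ 0.0078 < α = 0.05, reject H0; the evidence is statistically significant.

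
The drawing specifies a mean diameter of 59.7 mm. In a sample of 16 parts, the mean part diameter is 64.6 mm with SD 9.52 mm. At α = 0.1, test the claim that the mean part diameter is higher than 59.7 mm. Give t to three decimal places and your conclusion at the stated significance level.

H0: μ = 59.7; H1: μ > 59.7 (one-sample t-test, right-tailed).
t = (x̄ − μ₀)/(s/√n) = (64.6 − 59.7)/(9.52/√16) = 2.059
df = n − 1 = 15
p-value = P(T ≥ 2.059) ≈ 0.029
Since p ≈ 0.029 < α = 0.1, reject H0; the data support H1.

t = 2.059; reject H0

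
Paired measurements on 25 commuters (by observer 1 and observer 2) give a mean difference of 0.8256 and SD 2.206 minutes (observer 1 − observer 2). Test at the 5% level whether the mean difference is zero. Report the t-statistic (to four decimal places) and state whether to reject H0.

H0: μ_d = 0; H1: μ_d ≠ 0 (paired t-test on the differences, two-sided).
t = d̄/(s_d/√n) = 0.8256/(2.206/√25) = 1.8713
df = n − 1 = 24
Two-sided p-value ≈ 0.0735
Since p ≈ 0.0735 > α = 0.05, fail to reject H0; the evidence is not statistically significant.

t = 1.8713; fail to reject H0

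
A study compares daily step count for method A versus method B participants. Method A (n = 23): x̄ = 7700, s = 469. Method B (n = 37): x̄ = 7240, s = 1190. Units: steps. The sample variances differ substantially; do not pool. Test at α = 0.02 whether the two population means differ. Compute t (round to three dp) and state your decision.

Let group 1 = method A, group 2 = method B. H0: μ_1 = μ_2; H1: μ_1 ≠ μ_2 (Welch's two-sample t-test, two-sided).
t = (x̄_1 − x̄_2)/√(s_1²/n_1 + s_2²/n_2) = (7700 − 7240)/√(469²/23 + 1190²/37) = 2.103
Welch–Satterthwaite df ≈ 51.03
Two-sided p-value ≈ 0.040
Since p ≈ 0.040 > α = 0.02, fail to reject H0; the evidence is not statistically significant.

t = 2.103; fail to reject H0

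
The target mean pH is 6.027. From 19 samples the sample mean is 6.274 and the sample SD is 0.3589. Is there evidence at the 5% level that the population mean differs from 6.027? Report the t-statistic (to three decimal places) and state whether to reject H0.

t = 3.000; reject H0

H0: μ = 6.027; H1: μ ≠ 6.027 (one-sample t-test, two-sided).
t = (x̄ − μ₀)/(s/√n) = (6.274 − 6.027)/(0.3589/√19) = 3.000
df = n − 1 = 18
Two-sided p-value ≈ 0.0077
Since p ≈ 0.0077 < α = 0.05, reject H0; the evidence is statistically significant.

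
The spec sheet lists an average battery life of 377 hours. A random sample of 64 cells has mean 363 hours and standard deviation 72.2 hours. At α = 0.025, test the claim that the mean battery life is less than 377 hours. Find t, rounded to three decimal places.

-1.551

H0: μ = 377; H1: μ < 377 (one-sample t-test, left-tailed).
t = (x̄ − μ₀)/(s/√n) = (363 − 377)/(72.2/√64) = -1.551
df = n − 1 = 63
p-value = P(T ≤ -1.551) ≈ 0.063
Since p ≈ 0.063 > α = 0.025, fail to reject H0; the data do not provide sufficient evidence against H0.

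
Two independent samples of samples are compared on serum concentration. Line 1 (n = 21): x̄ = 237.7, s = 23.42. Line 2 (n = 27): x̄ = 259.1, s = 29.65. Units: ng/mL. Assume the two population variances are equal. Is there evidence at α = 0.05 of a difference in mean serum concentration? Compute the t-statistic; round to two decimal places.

Let group 1 = line 1, group 2 = line 2. H0: μ_1 = μ_2; H1: μ_1 ≠ μ_2 (two-sample pooled-variance t-test, two-sided).
s_p² = [(21−1)·23.42² + (27−1)·29.65²]/(21+27−2) = 735.372
t = (237.7 − 259.1)/√[735.372·(1/21 + 1/27)] = -2.71
df = n₁ + n₂ − 2 = 46
Two-sided p-value ≈ 0.009
Since p ≈ 0.009 < α = 0.05, reject H0; the evidence is statistically significant.

-2.71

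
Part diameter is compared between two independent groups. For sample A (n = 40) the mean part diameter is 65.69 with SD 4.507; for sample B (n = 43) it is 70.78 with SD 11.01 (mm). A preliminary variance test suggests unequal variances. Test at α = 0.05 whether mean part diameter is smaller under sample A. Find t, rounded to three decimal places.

-2.791

Let group 1 = sample A, group 2 = sample B. H0: μ_1 = μ_2; H1: μ_1 < μ_2 (Welch's two-sample t-test, left-tailed).
t = (x̄_1 − x̄_2)/√(s_1²/n_1 + s_2²/n_2) = (65.69 − 70.78)/√(4.507²/40 + 11.01²/43) = -2.791
Welch–Satterthwaite df ≈ 56.52
p-value = P(T ≤ -2.791) ≈ 0.004
Since p ≈ 0.004 < α = 0.05, reject H0; the data support H1.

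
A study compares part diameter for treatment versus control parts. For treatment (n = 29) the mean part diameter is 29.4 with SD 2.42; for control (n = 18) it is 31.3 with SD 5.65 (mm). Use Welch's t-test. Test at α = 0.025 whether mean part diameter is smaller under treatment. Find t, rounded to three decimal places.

-1.352

Let group 1 = treatment, group 2 = control. H0: μ_1 = μ_2; H1: μ_1 < μ_2 (Welch's two-sample t-test, left-tailed).
t = (x̄_1 − x̄_2)/√(s_1²/n_1 + s_2²/n_2) = (29.4 − 31.3)/√(2.42²/29 + 5.65²/18) = -1.352
Welch–Satterthwaite df ≈ 20.93
p-value = P(T ≤ -1.352) ≈ 0.0954
Since p ≈ 0.0954 > α = 0.025, fail to reject H0; the evidence is not statistically significant.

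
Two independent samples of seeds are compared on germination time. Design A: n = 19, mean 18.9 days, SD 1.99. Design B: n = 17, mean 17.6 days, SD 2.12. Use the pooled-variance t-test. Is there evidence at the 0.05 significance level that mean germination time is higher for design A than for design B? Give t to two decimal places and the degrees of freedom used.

t = 1.90, df = 34

Let group 1 = design A, group 2 = design B. H0: μ_1 = μ_2; H1: μ_1 > μ_2 (two-sample pooled-variance t-test, right-tailed).
s_p² = [(19−1)·1.99² + (17−1)·2.12²]/(19+17−2) = 4.21154
t = (18.9 − 17.6)/√[4.21154·(1/19 + 1/17)] = 1.90
df = n₁ + n₂ − 2 = 34
p-value = P(T ≥ 1.90) ≈ 0.0331
Since p ≈ 0.0331 < α = 0.05, reject H0; the evidence is statistically significant.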